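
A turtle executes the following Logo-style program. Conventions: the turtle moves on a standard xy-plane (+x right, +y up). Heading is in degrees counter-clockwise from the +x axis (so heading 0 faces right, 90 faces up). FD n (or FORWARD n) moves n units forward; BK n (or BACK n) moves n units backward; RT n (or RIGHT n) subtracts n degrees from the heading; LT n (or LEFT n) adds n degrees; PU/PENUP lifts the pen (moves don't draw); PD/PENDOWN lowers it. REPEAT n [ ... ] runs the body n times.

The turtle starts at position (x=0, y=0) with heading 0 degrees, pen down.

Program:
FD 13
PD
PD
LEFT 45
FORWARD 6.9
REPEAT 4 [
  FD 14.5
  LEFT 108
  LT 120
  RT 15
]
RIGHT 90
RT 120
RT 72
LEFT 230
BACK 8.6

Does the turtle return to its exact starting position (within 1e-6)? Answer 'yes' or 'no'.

Executing turtle program step by step:
Start: pos=(0,0), heading=0, pen down
FD 13: (0,0) -> (13,0) [heading=0, draw]
PD: pen down
PD: pen down
LT 45: heading 0 -> 45
FD 6.9: (13,0) -> (17.879,4.879) [heading=45, draw]
REPEAT 4 [
  -- iteration 1/4 --
  FD 14.5: (17.879,4.879) -> (28.132,15.132) [heading=45, draw]
  LT 108: heading 45 -> 153
  LT 120: heading 153 -> 273
  RT 15: heading 273 -> 258
  -- iteration 2/4 --
  FD 14.5: (28.132,15.132) -> (25.117,0.949) [heading=258, draw]
  LT 108: heading 258 -> 6
  LT 120: heading 6 -> 126
  RT 15: heading 126 -> 111
  -- iteration 3/4 --
  FD 14.5: (25.117,0.949) -> (19.921,14.486) [heading=111, draw]
  LT 108: heading 111 -> 219
  LT 120: heading 219 -> 339
  RT 15: heading 339 -> 324
  -- iteration 4/4 --
  FD 14.5: (19.921,14.486) -> (31.652,5.963) [heading=324, draw]
  LT 108: heading 324 -> 72
  LT 120: heading 72 -> 192
  RT 15: heading 192 -> 177
]
RT 90: heading 177 -> 87
RT 120: heading 87 -> 327
RT 72: heading 327 -> 255
LT 230: heading 255 -> 125
BK 8.6: (31.652,5.963) -> (36.585,-1.082) [heading=125, draw]
Final: pos=(36.585,-1.082), heading=125, 7 segment(s) drawn

Start position: (0, 0)
Final position: (36.585, -1.082)
Distance = 36.601; >= 1e-6 -> NOT closed

Answer: no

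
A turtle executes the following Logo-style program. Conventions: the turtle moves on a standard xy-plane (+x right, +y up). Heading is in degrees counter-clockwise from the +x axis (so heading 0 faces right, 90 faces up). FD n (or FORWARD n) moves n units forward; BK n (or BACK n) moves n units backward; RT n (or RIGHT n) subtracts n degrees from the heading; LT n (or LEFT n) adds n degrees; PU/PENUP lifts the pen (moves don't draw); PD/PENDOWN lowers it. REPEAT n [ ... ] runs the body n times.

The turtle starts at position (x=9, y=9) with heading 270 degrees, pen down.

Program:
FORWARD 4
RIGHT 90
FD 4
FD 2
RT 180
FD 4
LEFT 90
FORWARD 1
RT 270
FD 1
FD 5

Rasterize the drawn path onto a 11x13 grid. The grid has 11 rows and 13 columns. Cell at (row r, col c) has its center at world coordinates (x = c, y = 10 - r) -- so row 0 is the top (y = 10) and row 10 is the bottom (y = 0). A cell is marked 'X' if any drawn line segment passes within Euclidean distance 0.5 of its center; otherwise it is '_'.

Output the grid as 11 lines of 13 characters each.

Segment 0: (9,9) -> (9,5)
Segment 1: (9,5) -> (5,5)
Segment 2: (5,5) -> (3,5)
Segment 3: (3,5) -> (7,5)
Segment 4: (7,5) -> (7,6)
Segment 5: (7,6) -> (6,6)
Segment 6: (6,6) -> (1,6)

Answer: _____________
_________X___
_________X___
_________X___
_XXXXXXX_X___
___XXXXXXX___
_____________
_____________
_____________
_____________
_____________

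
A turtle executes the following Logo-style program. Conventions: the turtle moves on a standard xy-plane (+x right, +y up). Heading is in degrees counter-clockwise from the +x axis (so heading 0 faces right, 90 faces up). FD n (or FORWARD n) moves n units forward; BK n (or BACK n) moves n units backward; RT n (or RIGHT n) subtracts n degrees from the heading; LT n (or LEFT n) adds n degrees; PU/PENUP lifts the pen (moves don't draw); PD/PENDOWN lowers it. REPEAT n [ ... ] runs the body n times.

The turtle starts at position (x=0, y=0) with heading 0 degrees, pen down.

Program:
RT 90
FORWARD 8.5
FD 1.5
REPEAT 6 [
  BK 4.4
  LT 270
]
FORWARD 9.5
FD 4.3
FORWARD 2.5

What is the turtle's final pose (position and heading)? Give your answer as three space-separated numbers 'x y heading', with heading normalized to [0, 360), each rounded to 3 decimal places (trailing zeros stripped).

Answer: 4.4 10.7 90

Derivation:
Executing turtle program step by step:
Start: pos=(0,0), heading=0, pen down
RT 90: heading 0 -> 270
FD 8.5: (0,0) -> (0,-8.5) [heading=270, draw]
FD 1.5: (0,-8.5) -> (0,-10) [heading=270, draw]
REPEAT 6 [
  -- iteration 1/6 --
  BK 4.4: (0,-10) -> (0,-5.6) [heading=270, draw]
  LT 270: heading 270 -> 180
  -- iteration 2/6 --
  BK 4.4: (0,-5.6) -> (4.4,-5.6) [heading=180, draw]
  LT 270: heading 180 -> 90
  -- iteration 3/6 --
  BK 4.4: (4.4,-5.6) -> (4.4,-10) [heading=90, draw]
  LT 270: heading 90 -> 0
  -- iteration 4/6 --
  BK 4.4: (4.4,-10) -> (0,-10) [heading=0, draw]
  LT 270: heading 0 -> 270
  -- iteration 5/6 --
  BK 4.4: (0,-10) -> (0,-5.6) [heading=270, draw]
  LT 270: heading 270 -> 180
  -- iteration 6/6 --
  BK 4.4: (0,-5.6) -> (4.4,-5.6) [heading=180, draw]
  LT 270: heading 180 -> 90
]
FD 9.5: (4.4,-5.6) -> (4.4,3.9) [heading=90, draw]
FD 4.3: (4.4,3.9) -> (4.4,8.2) [heading=90, draw]
FD 2.5: (4.4,8.2) -> (4.4,10.7) [heading=90, draw]
Final: pos=(4.4,10.7), heading=90, 11 segment(s) drawn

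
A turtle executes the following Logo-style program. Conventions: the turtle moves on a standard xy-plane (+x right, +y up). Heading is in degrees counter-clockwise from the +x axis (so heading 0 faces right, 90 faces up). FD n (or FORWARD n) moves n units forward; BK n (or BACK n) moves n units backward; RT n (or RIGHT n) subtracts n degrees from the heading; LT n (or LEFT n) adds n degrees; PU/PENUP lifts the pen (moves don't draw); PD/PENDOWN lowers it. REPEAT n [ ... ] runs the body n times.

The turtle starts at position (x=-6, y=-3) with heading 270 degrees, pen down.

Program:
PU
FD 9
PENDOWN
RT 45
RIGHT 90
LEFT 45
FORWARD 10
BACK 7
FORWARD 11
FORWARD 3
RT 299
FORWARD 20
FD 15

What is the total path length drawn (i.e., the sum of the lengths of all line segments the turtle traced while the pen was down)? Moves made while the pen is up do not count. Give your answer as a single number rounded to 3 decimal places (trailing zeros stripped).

Answer: 66

Derivation:
Executing turtle program step by step:
Start: pos=(-6,-3), heading=270, pen down
PU: pen up
FD 9: (-6,-3) -> (-6,-12) [heading=270, move]
PD: pen down
RT 45: heading 270 -> 225
RT 90: heading 225 -> 135
LT 45: heading 135 -> 180
FD 10: (-6,-12) -> (-16,-12) [heading=180, draw]
BK 7: (-16,-12) -> (-9,-12) [heading=180, draw]
FD 11: (-9,-12) -> (-20,-12) [heading=180, draw]
FD 3: (-20,-12) -> (-23,-12) [heading=180, draw]
RT 299: heading 180 -> 241
FD 20: (-23,-12) -> (-32.696,-29.492) [heading=241, draw]
FD 15: (-32.696,-29.492) -> (-39.968,-42.612) [heading=241, draw]
Final: pos=(-39.968,-42.612), heading=241, 6 segment(s) drawn

Segment lengths:
  seg 1: (-6,-12) -> (-16,-12), length = 10
  seg 2: (-16,-12) -> (-9,-12), length = 7
  seg 3: (-9,-12) -> (-20,-12), length = 11
  seg 4: (-20,-12) -> (-23,-12), length = 3
  seg 5: (-23,-12) -> (-32.696,-29.492), length = 20
  seg 6: (-32.696,-29.492) -> (-39.968,-42.612), length = 15
Total = 66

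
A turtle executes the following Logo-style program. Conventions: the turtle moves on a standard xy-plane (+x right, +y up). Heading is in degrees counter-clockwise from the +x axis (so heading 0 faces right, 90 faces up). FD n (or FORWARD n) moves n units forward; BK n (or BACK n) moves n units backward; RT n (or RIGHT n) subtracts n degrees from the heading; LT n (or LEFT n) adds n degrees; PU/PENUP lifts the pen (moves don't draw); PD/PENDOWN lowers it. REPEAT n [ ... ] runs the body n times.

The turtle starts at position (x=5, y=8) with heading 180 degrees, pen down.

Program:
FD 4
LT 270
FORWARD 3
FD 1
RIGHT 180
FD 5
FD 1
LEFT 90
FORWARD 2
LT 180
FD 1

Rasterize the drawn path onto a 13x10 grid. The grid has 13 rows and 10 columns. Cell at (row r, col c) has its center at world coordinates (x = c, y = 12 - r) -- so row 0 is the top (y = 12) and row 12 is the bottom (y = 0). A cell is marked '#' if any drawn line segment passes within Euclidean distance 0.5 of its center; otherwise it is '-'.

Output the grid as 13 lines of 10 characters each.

Segment 0: (5,8) -> (1,8)
Segment 1: (1,8) -> (1,11)
Segment 2: (1,11) -> (1,12)
Segment 3: (1,12) -> (1,7)
Segment 4: (1,7) -> (1,6)
Segment 5: (1,6) -> (3,6)
Segment 6: (3,6) -> (2,6)

Answer: -#--------
-#--------
-#--------
-#--------
-#####----
-#--------
-###------
----------
----------
----------
----------
----------
----------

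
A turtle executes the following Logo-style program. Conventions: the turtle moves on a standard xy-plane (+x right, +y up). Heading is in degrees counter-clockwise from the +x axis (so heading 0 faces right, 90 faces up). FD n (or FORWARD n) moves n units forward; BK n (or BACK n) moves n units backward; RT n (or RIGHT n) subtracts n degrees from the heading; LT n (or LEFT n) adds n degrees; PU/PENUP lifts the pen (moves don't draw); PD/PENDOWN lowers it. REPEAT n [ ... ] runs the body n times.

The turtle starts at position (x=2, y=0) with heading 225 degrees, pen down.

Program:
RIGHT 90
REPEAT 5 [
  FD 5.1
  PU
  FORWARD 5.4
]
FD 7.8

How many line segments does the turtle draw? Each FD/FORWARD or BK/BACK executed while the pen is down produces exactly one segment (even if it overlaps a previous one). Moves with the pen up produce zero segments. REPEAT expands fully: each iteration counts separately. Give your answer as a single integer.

Answer: 1

Derivation:
Executing turtle program step by step:
Start: pos=(2,0), heading=225, pen down
RT 90: heading 225 -> 135
REPEAT 5 [
  -- iteration 1/5 --
  FD 5.1: (2,0) -> (-1.606,3.606) [heading=135, draw]
  PU: pen up
  FD 5.4: (-1.606,3.606) -> (-5.425,7.425) [heading=135, move]
  -- iteration 2/5 --
  FD 5.1: (-5.425,7.425) -> (-9.031,11.031) [heading=135, move]
  PU: pen up
  FD 5.4: (-9.031,11.031) -> (-12.849,14.849) [heading=135, move]
  -- iteration 3/5 --
  FD 5.1: (-12.849,14.849) -> (-16.455,18.455) [heading=135, move]
  PU: pen up
  FD 5.4: (-16.455,18.455) -> (-20.274,22.274) [heading=135, move]
  -- iteration 4/5 --
  FD 5.1: (-20.274,22.274) -> (-23.88,25.88) [heading=135, move]
  PU: pen up
  FD 5.4: (-23.88,25.88) -> (-27.698,29.698) [heading=135, move]
  -- iteration 5/5 --
  FD 5.1: (-27.698,29.698) -> (-31.305,33.305) [heading=135, move]
  PU: pen up
  FD 5.4: (-31.305,33.305) -> (-35.123,37.123) [heading=135, move]
]
FD 7.8: (-35.123,37.123) -> (-40.639,42.639) [heading=135, move]
Final: pos=(-40.639,42.639), heading=135, 1 segment(s) drawn
Segments drawn: 1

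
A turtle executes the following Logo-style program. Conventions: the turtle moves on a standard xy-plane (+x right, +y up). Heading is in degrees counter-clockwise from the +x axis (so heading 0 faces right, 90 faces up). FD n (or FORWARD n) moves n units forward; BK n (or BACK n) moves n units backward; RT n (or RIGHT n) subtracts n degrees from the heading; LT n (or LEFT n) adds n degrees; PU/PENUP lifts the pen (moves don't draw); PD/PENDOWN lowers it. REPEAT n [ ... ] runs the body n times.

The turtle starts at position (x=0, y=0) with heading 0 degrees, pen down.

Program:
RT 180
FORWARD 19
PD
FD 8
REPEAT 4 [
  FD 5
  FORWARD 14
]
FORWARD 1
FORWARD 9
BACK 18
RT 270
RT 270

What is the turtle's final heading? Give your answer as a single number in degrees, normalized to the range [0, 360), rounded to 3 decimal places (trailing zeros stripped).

Answer: 0

Derivation:
Executing turtle program step by step:
Start: pos=(0,0), heading=0, pen down
RT 180: heading 0 -> 180
FD 19: (0,0) -> (-19,0) [heading=180, draw]
PD: pen down
FD 8: (-19,0) -> (-27,0) [heading=180, draw]
REPEAT 4 [
  -- iteration 1/4 --
  FD 5: (-27,0) -> (-32,0) [heading=180, draw]
  FD 14: (-32,0) -> (-46,0) [heading=180, draw]
  -- iteration 2/4 --
  FD 5: (-46,0) -> (-51,0) [heading=180, draw]
  FD 14: (-51,0) -> (-65,0) [heading=180, draw]
  -- iteration 3/4 --
  FD 5: (-65,0) -> (-70,0) [heading=180, draw]
  FD 14: (-70,0) -> (-84,0) [heading=180, draw]
  -- iteration 4/4 --
  FD 5: (-84,0) -> (-89,0) [heading=180, draw]
  FD 14: (-89,0) -> (-103,0) [heading=180, draw]
]
FD 1: (-103,0) -> (-104,0) [heading=180, draw]
FD 9: (-104,0) -> (-113,0) [heading=180, draw]
BK 18: (-113,0) -> (-95,0) [heading=180, draw]
RT 270: heading 180 -> 270
RT 270: heading 270 -> 0
Final: pos=(-95,0), heading=0, 13 segment(s) drawn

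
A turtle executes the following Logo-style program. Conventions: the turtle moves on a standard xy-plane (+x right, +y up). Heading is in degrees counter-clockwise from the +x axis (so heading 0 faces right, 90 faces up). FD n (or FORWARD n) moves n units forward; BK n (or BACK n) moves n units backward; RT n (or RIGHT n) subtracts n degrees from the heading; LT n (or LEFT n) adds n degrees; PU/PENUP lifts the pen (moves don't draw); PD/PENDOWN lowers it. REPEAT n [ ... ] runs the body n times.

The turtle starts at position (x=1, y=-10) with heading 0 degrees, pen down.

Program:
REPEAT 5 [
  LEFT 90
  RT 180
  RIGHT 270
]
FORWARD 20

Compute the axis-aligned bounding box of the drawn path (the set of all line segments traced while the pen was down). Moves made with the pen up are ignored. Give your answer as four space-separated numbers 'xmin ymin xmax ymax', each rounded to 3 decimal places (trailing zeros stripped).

Executing turtle program step by step:
Start: pos=(1,-10), heading=0, pen down
REPEAT 5 [
  -- iteration 1/5 --
  LT 90: heading 0 -> 90
  RT 180: heading 90 -> 270
  RT 270: heading 270 -> 0
  -- iteration 2/5 --
  LT 90: heading 0 -> 90
  RT 180: heading 90 -> 270
  RT 270: heading 270 -> 0
  -- iteration 3/5 --
  LT 90: heading 0 -> 90
  RT 180: heading 90 -> 270
  RT 270: heading 270 -> 0
  -- iteration 4/5 --
  LT 90: heading 0 -> 90
  RT 180: heading 90 -> 270
  RT 270: heading 270 -> 0
  -- iteration 5/5 --
  LT 90: heading 0 -> 90
  RT 180: heading 90 -> 270
  RT 270: heading 270 -> 0
]
FD 20: (1,-10) -> (21,-10) [heading=0, draw]
Final: pos=(21,-10), heading=0, 1 segment(s) drawn

Segment endpoints: x in {1, 21}, y in {-10, -10}
xmin=1, ymin=-10, xmax=21, ymax=-10

Answer: 1 -10 21 -10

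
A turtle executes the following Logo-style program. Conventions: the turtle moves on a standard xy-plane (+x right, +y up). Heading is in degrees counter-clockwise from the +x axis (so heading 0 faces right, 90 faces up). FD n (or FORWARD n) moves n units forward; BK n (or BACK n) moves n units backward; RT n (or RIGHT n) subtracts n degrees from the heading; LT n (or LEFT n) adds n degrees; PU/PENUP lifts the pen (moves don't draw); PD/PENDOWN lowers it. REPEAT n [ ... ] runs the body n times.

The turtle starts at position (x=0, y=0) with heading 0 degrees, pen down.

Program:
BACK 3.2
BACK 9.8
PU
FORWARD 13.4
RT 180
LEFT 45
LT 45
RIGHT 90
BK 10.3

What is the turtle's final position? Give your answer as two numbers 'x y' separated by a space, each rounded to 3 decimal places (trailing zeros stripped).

Answer: 10.7 0

Derivation:
Executing turtle program step by step:
Start: pos=(0,0), heading=0, pen down
BK 3.2: (0,0) -> (-3.2,0) [heading=0, draw]
BK 9.8: (-3.2,0) -> (-13,0) [heading=0, draw]
PU: pen up
FD 13.4: (-13,0) -> (0.4,0) [heading=0, move]
RT 180: heading 0 -> 180
LT 45: heading 180 -> 225
LT 45: heading 225 -> 270
RT 90: heading 270 -> 180
BK 10.3: (0.4,0) -> (10.7,0) [heading=180, move]
Final: pos=(10.7,0), heading=180, 2 segment(s) drawn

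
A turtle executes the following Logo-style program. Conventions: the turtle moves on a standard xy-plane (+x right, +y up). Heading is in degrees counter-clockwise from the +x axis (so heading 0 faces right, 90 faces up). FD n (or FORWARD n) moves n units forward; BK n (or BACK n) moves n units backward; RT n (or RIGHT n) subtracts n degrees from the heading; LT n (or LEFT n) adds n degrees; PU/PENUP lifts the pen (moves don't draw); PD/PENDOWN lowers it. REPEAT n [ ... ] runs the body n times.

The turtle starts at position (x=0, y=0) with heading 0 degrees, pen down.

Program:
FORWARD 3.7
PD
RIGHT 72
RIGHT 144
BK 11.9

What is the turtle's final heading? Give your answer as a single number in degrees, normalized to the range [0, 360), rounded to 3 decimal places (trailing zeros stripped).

Answer: 144

Derivation:
Executing turtle program step by step:
Start: pos=(0,0), heading=0, pen down
FD 3.7: (0,0) -> (3.7,0) [heading=0, draw]
PD: pen down
RT 72: heading 0 -> 288
RT 144: heading 288 -> 144
BK 11.9: (3.7,0) -> (13.327,-6.995) [heading=144, draw]
Final: pos=(13.327,-6.995), heading=144, 2 segment(s) drawn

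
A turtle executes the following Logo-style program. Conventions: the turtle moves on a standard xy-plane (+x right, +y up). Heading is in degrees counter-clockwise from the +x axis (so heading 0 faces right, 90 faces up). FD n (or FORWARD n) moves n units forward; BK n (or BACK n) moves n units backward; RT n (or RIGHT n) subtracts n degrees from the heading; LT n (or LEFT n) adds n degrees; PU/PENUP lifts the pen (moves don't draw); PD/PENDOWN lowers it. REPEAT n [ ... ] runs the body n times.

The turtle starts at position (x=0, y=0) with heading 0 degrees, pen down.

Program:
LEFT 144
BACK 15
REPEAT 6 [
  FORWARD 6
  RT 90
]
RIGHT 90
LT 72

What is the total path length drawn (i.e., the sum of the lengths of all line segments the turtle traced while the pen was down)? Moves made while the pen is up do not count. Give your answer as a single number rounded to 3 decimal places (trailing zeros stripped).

Answer: 51

Derivation:
Executing turtle program step by step:
Start: pos=(0,0), heading=0, pen down
LT 144: heading 0 -> 144
BK 15: (0,0) -> (12.135,-8.817) [heading=144, draw]
REPEAT 6 [
  -- iteration 1/6 --
  FD 6: (12.135,-8.817) -> (7.281,-5.29) [heading=144, draw]
  RT 90: heading 144 -> 54
  -- iteration 2/6 --
  FD 6: (7.281,-5.29) -> (10.808,-0.436) [heading=54, draw]
  RT 90: heading 54 -> 324
  -- iteration 3/6 --
  FD 6: (10.808,-0.436) -> (15.662,-3.963) [heading=324, draw]
  RT 90: heading 324 -> 234
  -- iteration 4/6 --
  FD 6: (15.662,-3.963) -> (12.135,-8.817) [heading=234, draw]
  RT 90: heading 234 -> 144
  -- iteration 5/6 --
  FD 6: (12.135,-8.817) -> (7.281,-5.29) [heading=144, draw]
  RT 90: heading 144 -> 54
  -- iteration 6/6 --
  FD 6: (7.281,-5.29) -> (10.808,-0.436) [heading=54, draw]
  RT 90: heading 54 -> 324
]
RT 90: heading 324 -> 234
LT 72: heading 234 -> 306
Final: pos=(10.808,-0.436), heading=306, 7 segment(s) drawn

Segment lengths:
  seg 1: (0,0) -> (12.135,-8.817), length = 15
  seg 2: (12.135,-8.817) -> (7.281,-5.29), length = 6
  seg 3: (7.281,-5.29) -> (10.808,-0.436), length = 6
  seg 4: (10.808,-0.436) -> (15.662,-3.963), length = 6
  seg 5: (15.662,-3.963) -> (12.135,-8.817), length = 6
  seg 6: (12.135,-8.817) -> (7.281,-5.29), length = 6
  seg 7: (7.281,-5.29) -> (10.808,-0.436), length = 6
Total = 51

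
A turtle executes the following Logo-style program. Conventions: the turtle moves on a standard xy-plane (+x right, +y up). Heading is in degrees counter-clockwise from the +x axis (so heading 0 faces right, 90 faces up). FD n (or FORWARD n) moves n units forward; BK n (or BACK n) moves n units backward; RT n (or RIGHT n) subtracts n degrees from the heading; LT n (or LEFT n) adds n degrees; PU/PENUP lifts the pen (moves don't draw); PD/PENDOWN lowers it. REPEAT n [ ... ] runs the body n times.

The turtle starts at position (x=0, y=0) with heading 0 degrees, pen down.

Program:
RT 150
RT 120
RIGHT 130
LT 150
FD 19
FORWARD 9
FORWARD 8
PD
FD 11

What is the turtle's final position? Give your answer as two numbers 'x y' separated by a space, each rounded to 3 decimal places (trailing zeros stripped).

Answer: -16.075 44.166

Derivation:
Executing turtle program step by step:
Start: pos=(0,0), heading=0, pen down
RT 150: heading 0 -> 210
RT 120: heading 210 -> 90
RT 130: heading 90 -> 320
LT 150: heading 320 -> 110
FD 19: (0,0) -> (-6.498,17.854) [heading=110, draw]
FD 9: (-6.498,17.854) -> (-9.577,26.311) [heading=110, draw]
FD 8: (-9.577,26.311) -> (-12.313,33.829) [heading=110, draw]
PD: pen down
FD 11: (-12.313,33.829) -> (-16.075,44.166) [heading=110, draw]
Final: pos=(-16.075,44.166), heading=110, 4 segment(s) drawn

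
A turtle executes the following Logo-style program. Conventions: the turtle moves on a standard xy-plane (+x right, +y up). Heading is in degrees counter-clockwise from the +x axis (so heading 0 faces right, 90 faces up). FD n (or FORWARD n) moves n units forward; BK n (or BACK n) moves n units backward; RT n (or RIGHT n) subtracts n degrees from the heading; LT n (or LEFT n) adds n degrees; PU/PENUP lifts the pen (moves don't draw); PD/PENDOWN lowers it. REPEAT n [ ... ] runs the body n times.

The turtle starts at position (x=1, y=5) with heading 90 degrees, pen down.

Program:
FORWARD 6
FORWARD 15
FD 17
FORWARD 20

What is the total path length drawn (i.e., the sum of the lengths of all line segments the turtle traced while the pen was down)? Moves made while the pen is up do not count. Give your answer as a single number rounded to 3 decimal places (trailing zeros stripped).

Executing turtle program step by step:
Start: pos=(1,5), heading=90, pen down
FD 6: (1,5) -> (1,11) [heading=90, draw]
FD 15: (1,11) -> (1,26) [heading=90, draw]
FD 17: (1,26) -> (1,43) [heading=90, draw]
FD 20: (1,43) -> (1,63) [heading=90, draw]
Final: pos=(1,63), heading=90, 4 segment(s) drawn

Segment lengths:
  seg 1: (1,5) -> (1,11), length = 6
  seg 2: (1,11) -> (1,26), length = 15
  seg 3: (1,26) -> (1,43), length = 17
  seg 4: (1,43) -> (1,63), length = 20
Total = 58

Answer: 58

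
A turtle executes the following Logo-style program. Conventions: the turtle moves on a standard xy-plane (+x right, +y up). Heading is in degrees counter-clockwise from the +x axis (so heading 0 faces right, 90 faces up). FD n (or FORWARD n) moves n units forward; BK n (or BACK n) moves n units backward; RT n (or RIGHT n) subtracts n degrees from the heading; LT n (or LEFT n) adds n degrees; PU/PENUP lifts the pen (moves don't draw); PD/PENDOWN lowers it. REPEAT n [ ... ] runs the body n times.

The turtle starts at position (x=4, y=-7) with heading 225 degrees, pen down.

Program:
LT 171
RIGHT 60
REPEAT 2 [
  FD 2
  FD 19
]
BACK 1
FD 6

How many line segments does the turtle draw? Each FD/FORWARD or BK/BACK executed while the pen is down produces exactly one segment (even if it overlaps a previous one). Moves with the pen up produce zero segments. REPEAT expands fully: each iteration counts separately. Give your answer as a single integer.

Answer: 6

Derivation:
Executing turtle program step by step:
Start: pos=(4,-7), heading=225, pen down
LT 171: heading 225 -> 36
RT 60: heading 36 -> 336
REPEAT 2 [
  -- iteration 1/2 --
  FD 2: (4,-7) -> (5.827,-7.813) [heading=336, draw]
  FD 19: (5.827,-7.813) -> (23.184,-15.541) [heading=336, draw]
  -- iteration 2/2 --
  FD 2: (23.184,-15.541) -> (25.012,-16.355) [heading=336, draw]
  FD 19: (25.012,-16.355) -> (42.369,-24.083) [heading=336, draw]
]
BK 1: (42.369,-24.083) -> (41.455,-23.676) [heading=336, draw]
FD 6: (41.455,-23.676) -> (46.937,-26.117) [heading=336, draw]
Final: pos=(46.937,-26.117), heading=336, 6 segment(s) drawn
Segments drawn: 6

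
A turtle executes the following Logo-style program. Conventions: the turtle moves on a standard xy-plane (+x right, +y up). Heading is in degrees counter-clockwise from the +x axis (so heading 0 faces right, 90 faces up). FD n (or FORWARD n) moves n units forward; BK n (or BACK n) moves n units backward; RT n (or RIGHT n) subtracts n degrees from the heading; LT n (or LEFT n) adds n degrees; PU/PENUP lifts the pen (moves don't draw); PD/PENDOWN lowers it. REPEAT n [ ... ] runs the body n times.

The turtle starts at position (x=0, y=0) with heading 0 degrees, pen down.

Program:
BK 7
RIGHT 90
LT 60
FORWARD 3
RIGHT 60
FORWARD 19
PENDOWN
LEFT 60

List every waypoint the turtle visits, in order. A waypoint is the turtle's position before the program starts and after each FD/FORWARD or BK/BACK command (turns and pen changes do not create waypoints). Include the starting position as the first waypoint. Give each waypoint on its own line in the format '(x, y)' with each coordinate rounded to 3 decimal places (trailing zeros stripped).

Executing turtle program step by step:
Start: pos=(0,0), heading=0, pen down
BK 7: (0,0) -> (-7,0) [heading=0, draw]
RT 90: heading 0 -> 270
LT 60: heading 270 -> 330
FD 3: (-7,0) -> (-4.402,-1.5) [heading=330, draw]
RT 60: heading 330 -> 270
FD 19: (-4.402,-1.5) -> (-4.402,-20.5) [heading=270, draw]
PD: pen down
LT 60: heading 270 -> 330
Final: pos=(-4.402,-20.5), heading=330, 3 segment(s) drawn
Waypoints (4 total):
(0, 0)
(-7, 0)
(-4.402, -1.5)
(-4.402, -20.5)

Answer: (0, 0)
(-7, 0)
(-4.402, -1.5)
(-4.402, -20.5)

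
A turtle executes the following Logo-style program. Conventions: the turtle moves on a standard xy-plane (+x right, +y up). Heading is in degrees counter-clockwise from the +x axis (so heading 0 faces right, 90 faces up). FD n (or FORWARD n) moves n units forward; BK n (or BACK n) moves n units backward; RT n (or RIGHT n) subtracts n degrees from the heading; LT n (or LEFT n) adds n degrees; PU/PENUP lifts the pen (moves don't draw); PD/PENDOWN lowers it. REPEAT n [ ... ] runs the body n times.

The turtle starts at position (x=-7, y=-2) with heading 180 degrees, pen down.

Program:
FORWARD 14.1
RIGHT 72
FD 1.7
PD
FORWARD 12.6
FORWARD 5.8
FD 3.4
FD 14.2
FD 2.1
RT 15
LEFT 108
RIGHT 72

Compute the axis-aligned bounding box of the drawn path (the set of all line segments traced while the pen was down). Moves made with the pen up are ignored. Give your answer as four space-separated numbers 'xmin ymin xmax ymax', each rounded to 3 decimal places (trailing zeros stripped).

Executing turtle program step by step:
Start: pos=(-7,-2), heading=180, pen down
FD 14.1: (-7,-2) -> (-21.1,-2) [heading=180, draw]
RT 72: heading 180 -> 108
FD 1.7: (-21.1,-2) -> (-21.625,-0.383) [heading=108, draw]
PD: pen down
FD 12.6: (-21.625,-0.383) -> (-25.519,11.6) [heading=108, draw]
FD 5.8: (-25.519,11.6) -> (-27.311,17.116) [heading=108, draw]
FD 3.4: (-27.311,17.116) -> (-28.362,20.35) [heading=108, draw]
FD 14.2: (-28.362,20.35) -> (-32.75,33.855) [heading=108, draw]
FD 2.1: (-32.75,33.855) -> (-33.399,35.852) [heading=108, draw]
RT 15: heading 108 -> 93
LT 108: heading 93 -> 201
RT 72: heading 201 -> 129
Final: pos=(-33.399,35.852), heading=129, 7 segment(s) drawn

Segment endpoints: x in {-33.399, -32.75, -28.362, -27.311, -25.519, -21.625, -21.1, -7}, y in {-2, -2, -0.383, 11.6, 17.116, 20.35, 33.855, 35.852}
xmin=-33.399, ymin=-2, xmax=-7, ymax=35.852

Answer: -33.399 -2 -7 35.852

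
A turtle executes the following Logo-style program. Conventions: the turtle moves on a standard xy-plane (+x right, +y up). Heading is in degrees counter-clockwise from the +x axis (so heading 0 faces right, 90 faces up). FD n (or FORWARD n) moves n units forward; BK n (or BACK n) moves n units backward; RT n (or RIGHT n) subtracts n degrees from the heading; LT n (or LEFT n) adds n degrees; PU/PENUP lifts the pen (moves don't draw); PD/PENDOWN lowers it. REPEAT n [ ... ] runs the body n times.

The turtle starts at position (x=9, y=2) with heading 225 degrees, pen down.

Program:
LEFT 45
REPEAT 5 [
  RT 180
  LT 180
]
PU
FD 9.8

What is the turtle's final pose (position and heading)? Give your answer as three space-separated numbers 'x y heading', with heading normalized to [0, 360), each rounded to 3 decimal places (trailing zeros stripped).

Answer: 9 -7.8 270

Derivation:
Executing turtle program step by step:
Start: pos=(9,2), heading=225, pen down
LT 45: heading 225 -> 270
REPEAT 5 [
  -- iteration 1/5 --
  RT 180: heading 270 -> 90
  LT 180: heading 90 -> 270
  -- iteration 2/5 --
  RT 180: heading 270 -> 90
  LT 180: heading 90 -> 270
  -- iteration 3/5 --
  RT 180: heading 270 -> 90
  LT 180: heading 90 -> 270
  -- iteration 4/5 --
  RT 180: heading 270 -> 90
  LT 180: heading 90 -> 270
  -- iteration 5/5 --
  RT 180: heading 270 -> 90
  LT 180: heading 90 -> 270
]
PU: pen up
FD 9.8: (9,2) -> (9,-7.8) [heading=270, move]
Final: pos=(9,-7.8), heading=270, 0 segment(s) drawn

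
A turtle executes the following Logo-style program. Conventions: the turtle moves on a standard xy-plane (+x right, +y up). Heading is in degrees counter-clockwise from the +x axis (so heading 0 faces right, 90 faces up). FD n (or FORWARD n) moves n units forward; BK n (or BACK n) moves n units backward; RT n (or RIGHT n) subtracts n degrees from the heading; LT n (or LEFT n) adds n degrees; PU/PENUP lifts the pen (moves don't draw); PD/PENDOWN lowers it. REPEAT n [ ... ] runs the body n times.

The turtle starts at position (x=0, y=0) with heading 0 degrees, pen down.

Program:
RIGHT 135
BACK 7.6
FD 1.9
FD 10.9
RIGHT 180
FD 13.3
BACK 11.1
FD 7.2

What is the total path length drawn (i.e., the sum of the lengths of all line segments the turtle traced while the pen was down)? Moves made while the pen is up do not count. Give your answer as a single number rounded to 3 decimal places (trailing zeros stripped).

Executing turtle program step by step:
Start: pos=(0,0), heading=0, pen down
RT 135: heading 0 -> 225
BK 7.6: (0,0) -> (5.374,5.374) [heading=225, draw]
FD 1.9: (5.374,5.374) -> (4.031,4.031) [heading=225, draw]
FD 10.9: (4.031,4.031) -> (-3.677,-3.677) [heading=225, draw]
RT 180: heading 225 -> 45
FD 13.3: (-3.677,-3.677) -> (5.728,5.728) [heading=45, draw]
BK 11.1: (5.728,5.728) -> (-2.121,-2.121) [heading=45, draw]
FD 7.2: (-2.121,-2.121) -> (2.97,2.97) [heading=45, draw]
Final: pos=(2.97,2.97), heading=45, 6 segment(s) drawn

Segment lengths:
  seg 1: (0,0) -> (5.374,5.374), length = 7.6
  seg 2: (5.374,5.374) -> (4.031,4.031), length = 1.9
  seg 3: (4.031,4.031) -> (-3.677,-3.677), length = 10.9
  seg 4: (-3.677,-3.677) -> (5.728,5.728), length = 13.3
  seg 5: (5.728,5.728) -> (-2.121,-2.121), length = 11.1
  seg 6: (-2.121,-2.121) -> (2.97,2.97), length = 7.2
Total = 52

Answer: 52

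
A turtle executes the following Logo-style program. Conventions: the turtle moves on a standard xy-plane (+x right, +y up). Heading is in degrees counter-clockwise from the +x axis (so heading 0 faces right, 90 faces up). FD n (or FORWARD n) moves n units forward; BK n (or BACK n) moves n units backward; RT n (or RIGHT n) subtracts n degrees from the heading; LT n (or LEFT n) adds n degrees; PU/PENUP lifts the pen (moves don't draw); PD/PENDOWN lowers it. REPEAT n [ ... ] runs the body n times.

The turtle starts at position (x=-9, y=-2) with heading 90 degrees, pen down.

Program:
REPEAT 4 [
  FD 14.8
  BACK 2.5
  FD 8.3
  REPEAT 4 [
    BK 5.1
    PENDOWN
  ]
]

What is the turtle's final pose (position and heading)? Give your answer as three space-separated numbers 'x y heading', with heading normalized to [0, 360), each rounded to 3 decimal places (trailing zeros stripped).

Answer: -9 -1.2 90

Derivation:
Executing turtle program step by step:
Start: pos=(-9,-2), heading=90, pen down
REPEAT 4 [
  -- iteration 1/4 --
  FD 14.8: (-9,-2) -> (-9,12.8) [heading=90, draw]
  BK 2.5: (-9,12.8) -> (-9,10.3) [heading=90, draw]
  FD 8.3: (-9,10.3) -> (-9,18.6) [heading=90, draw]
  REPEAT 4 [
    -- iteration 1/4 --
    BK 5.1: (-9,18.6) -> (-9,13.5) [heading=90, draw]
    PD: pen down
    -- iteration 2/4 --
    BK 5.1: (-9,13.5) -> (-9,8.4) [heading=90, draw]
    PD: pen down
    -- iteration 3/4 --
    BK 5.1: (-9,8.4) -> (-9,3.3) [heading=90, draw]
    PD: pen down
    -- iteration 4/4 --
    BK 5.1: (-9,3.3) -> (-9,-1.8) [heading=90, draw]
    PD: pen down
  ]
  -- iteration 2/4 --
  FD 14.8: (-9,-1.8) -> (-9,13) [heading=90, draw]
  BK 2.5: (-9,13) -> (-9,10.5) [heading=90, draw]
  FD 8.3: (-9,10.5) -> (-9,18.8) [heading=90, draw]
  REPEAT 4 [
    -- iteration 1/4 --
    BK 5.1: (-9,18.8) -> (-9,13.7) [heading=90, draw]
    PD: pen down
    -- iteration 2/4 --
    BK 5.1: (-9,13.7) -> (-9,8.6) [heading=90, draw]
    PD: pen down
    -- iteration 3/4 --
    BK 5.1: (-9,8.6) -> (-9,3.5) [heading=90, draw]
    PD: pen down
    -- iteration 4/4 --
    BK 5.1: (-9,3.5) -> (-9,-1.6) [heading=90, draw]
    PD: pen down
  ]
  -- iteration 3/4 --
  FD 14.8: (-9,-1.6) -> (-9,13.2) [heading=90, draw]
  BK 2.5: (-9,13.2) -> (-9,10.7) [heading=90, draw]
  FD 8.3: (-9,10.7) -> (-9,19) [heading=90, draw]
  REPEAT 4 [
    -- iteration 1/4 --
    BK 5.1: (-9,19) -> (-9,13.9) [heading=90, draw]
    PD: pen down
    -- iteration 2/4 --
    BK 5.1: (-9,13.9) -> (-9,8.8) [heading=90, draw]
    PD: pen down
    -- iteration 3/4 --
    BK 5.1: (-9,8.8) -> (-9,3.7) [heading=90, draw]
    PD: pen down
    -- iteration 4/4 --
    BK 5.1: (-9,3.7) -> (-9,-1.4) [heading=90, draw]
    PD: pen down
  ]
  -- iteration 4/4 --
  FD 14.8: (-9,-1.4) -> (-9,13.4) [heading=90, draw]
  BK 2.5: (-9,13.4) -> (-9,10.9) [heading=90, draw]
  FD 8.3: (-9,10.9) -> (-9,19.2) [heading=90, draw]
  REPEAT 4 [
    -- iteration 1/4 --
    BK 5.1: (-9,19.2) -> (-9,14.1) [heading=90, draw]
    PD: pen down
    -- iteration 2/4 --
    BK 5.1: (-9,14.1) -> (-9,9) [heading=90, draw]
    PD: pen down
    -- iteration 3/4 --
    BK 5.1: (-9,9) -> (-9,3.9) [heading=90, draw]
    PD: pen down
    -- iteration 4/4 --
    BK 5.1: (-9,3.9) -> (-9,-1.2) [heading=90, draw]
    PD: pen down
  ]
]
Final: pos=(-9,-1.2), heading=90, 28 segment(s) drawn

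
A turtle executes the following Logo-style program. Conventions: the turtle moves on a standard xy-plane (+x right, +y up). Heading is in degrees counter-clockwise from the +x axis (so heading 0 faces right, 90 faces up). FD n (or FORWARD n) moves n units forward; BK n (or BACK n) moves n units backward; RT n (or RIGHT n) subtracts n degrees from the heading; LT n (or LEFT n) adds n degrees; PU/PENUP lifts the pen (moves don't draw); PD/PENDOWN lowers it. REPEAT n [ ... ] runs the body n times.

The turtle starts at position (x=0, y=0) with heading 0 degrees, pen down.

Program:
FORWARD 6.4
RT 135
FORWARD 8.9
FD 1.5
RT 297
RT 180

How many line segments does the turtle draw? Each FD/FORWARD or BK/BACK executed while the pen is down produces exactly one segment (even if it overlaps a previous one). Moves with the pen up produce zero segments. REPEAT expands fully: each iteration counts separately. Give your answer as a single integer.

Answer: 3

Derivation:
Executing turtle program step by step:
Start: pos=(0,0), heading=0, pen down
FD 6.4: (0,0) -> (6.4,0) [heading=0, draw]
RT 135: heading 0 -> 225
FD 8.9: (6.4,0) -> (0.107,-6.293) [heading=225, draw]
FD 1.5: (0.107,-6.293) -> (-0.954,-7.354) [heading=225, draw]
RT 297: heading 225 -> 288
RT 180: heading 288 -> 108
Final: pos=(-0.954,-7.354), heading=108, 3 segment(s) drawn
Segments drawn: 3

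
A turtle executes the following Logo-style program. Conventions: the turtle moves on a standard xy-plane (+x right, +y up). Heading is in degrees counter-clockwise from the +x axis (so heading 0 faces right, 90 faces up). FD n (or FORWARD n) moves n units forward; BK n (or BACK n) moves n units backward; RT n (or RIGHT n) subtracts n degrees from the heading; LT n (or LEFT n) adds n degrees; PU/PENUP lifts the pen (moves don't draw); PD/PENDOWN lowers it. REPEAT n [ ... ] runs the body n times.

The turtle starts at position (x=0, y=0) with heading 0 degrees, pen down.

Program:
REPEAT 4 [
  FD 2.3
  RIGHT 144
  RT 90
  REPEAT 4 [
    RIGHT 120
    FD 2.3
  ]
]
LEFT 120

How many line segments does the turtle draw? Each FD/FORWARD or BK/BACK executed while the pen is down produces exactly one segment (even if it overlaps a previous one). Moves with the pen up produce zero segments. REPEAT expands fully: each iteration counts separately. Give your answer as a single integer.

Executing turtle program step by step:
Start: pos=(0,0), heading=0, pen down
REPEAT 4 [
  -- iteration 1/4 --
  FD 2.3: (0,0) -> (2.3,0) [heading=0, draw]
  RT 144: heading 0 -> 216
  RT 90: heading 216 -> 126
  REPEAT 4 [
    -- iteration 1/4 --
    RT 120: heading 126 -> 6
    FD 2.3: (2.3,0) -> (4.587,0.24) [heading=6, draw]
    -- iteration 2/4 --
    RT 120: heading 6 -> 246
    FD 2.3: (4.587,0.24) -> (3.652,-1.861) [heading=246, draw]
    -- iteration 3/4 --
    RT 120: heading 246 -> 126
    FD 2.3: (3.652,-1.861) -> (2.3,0) [heading=126, draw]
    -- iteration 4/4 --
    RT 120: heading 126 -> 6
    FD 2.3: (2.3,0) -> (4.587,0.24) [heading=6, draw]
  ]
  -- iteration 2/4 --
  FD 2.3: (4.587,0.24) -> (6.875,0.481) [heading=6, draw]
  RT 144: heading 6 -> 222
  RT 90: heading 222 -> 132
  REPEAT 4 [
    -- iteration 1/4 --
    RT 120: heading 132 -> 12
    FD 2.3: (6.875,0.481) -> (9.125,0.959) [heading=12, draw]
    -- iteration 2/4 --
    RT 120: heading 12 -> 252
    FD 2.3: (9.125,0.959) -> (8.414,-1.228) [heading=252, draw]
    -- iteration 3/4 --
    RT 120: heading 252 -> 132
    FD 2.3: (8.414,-1.228) -> (6.875,0.481) [heading=132, draw]
    -- iteration 4/4 --
    RT 120: heading 132 -> 12
    FD 2.3: (6.875,0.481) -> (9.125,0.959) [heading=12, draw]
  ]
  -- iteration 3/4 --
  FD 2.3: (9.125,0.959) -> (11.374,1.437) [heading=12, draw]
  RT 144: heading 12 -> 228
  RT 90: heading 228 -> 138
  REPEAT 4 [
    -- iteration 1/4 --
    RT 120: heading 138 -> 18
    FD 2.3: (11.374,1.437) -> (13.562,2.148) [heading=18, draw]
    -- iteration 2/4 --
    RT 120: heading 18 -> 258
    FD 2.3: (13.562,2.148) -> (13.084,-0.102) [heading=258, draw]
    -- iteration 3/4 --
    RT 120: heading 258 -> 138
    FD 2.3: (13.084,-0.102) -> (11.374,1.437) [heading=138, draw]
    -- iteration 4/4 --
    RT 120: heading 138 -> 18
    FD 2.3: (11.374,1.437) -> (13.562,2.148) [heading=18, draw]
  ]
  -- iteration 4/4 --
  FD 2.3: (13.562,2.148) -> (15.749,2.859) [heading=18, draw]
  RT 144: heading 18 -> 234
  RT 90: heading 234 -> 144
  REPEAT 4 [
    -- iteration 1/4 --
    RT 120: heading 144 -> 24
    FD 2.3: (15.749,2.859) -> (17.85,3.794) [heading=24, draw]
    -- iteration 2/4 --
    RT 120: heading 24 -> 264
    FD 2.3: (17.85,3.794) -> (17.61,1.507) [heading=264, draw]
    -- iteration 3/4 --
    RT 120: heading 264 -> 144
    FD 2.3: (17.61,1.507) -> (15.749,2.859) [heading=144, draw]
    -- iteration 4/4 --
    RT 120: heading 144 -> 24
    FD 2.3: (15.749,2.859) -> (17.85,3.794) [heading=24, draw]
  ]
]
LT 120: heading 24 -> 144
Final: pos=(17.85,3.794), heading=144, 20 segment(s) drawn
Segments drawn: 20

Answer: 20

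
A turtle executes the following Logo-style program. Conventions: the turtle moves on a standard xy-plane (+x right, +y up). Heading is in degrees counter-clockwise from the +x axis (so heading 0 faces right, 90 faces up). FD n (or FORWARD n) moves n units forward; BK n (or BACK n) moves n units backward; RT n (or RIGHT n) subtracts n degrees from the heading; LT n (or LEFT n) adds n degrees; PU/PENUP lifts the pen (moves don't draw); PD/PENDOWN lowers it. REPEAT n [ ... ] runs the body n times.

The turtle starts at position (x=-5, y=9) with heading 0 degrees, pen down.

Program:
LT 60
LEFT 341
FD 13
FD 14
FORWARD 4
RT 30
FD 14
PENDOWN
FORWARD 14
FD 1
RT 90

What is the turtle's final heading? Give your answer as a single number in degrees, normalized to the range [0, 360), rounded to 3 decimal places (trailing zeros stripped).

Answer: 281

Derivation:
Executing turtle program step by step:
Start: pos=(-5,9), heading=0, pen down
LT 60: heading 0 -> 60
LT 341: heading 60 -> 41
FD 13: (-5,9) -> (4.811,17.529) [heading=41, draw]
FD 14: (4.811,17.529) -> (15.377,26.714) [heading=41, draw]
FD 4: (15.377,26.714) -> (18.396,29.338) [heading=41, draw]
RT 30: heading 41 -> 11
FD 14: (18.396,29.338) -> (32.139,32.009) [heading=11, draw]
PD: pen down
FD 14: (32.139,32.009) -> (45.882,34.68) [heading=11, draw]
FD 1: (45.882,34.68) -> (46.863,34.871) [heading=11, draw]
RT 90: heading 11 -> 281
Final: pos=(46.863,34.871), heading=281, 6 segment(s) drawn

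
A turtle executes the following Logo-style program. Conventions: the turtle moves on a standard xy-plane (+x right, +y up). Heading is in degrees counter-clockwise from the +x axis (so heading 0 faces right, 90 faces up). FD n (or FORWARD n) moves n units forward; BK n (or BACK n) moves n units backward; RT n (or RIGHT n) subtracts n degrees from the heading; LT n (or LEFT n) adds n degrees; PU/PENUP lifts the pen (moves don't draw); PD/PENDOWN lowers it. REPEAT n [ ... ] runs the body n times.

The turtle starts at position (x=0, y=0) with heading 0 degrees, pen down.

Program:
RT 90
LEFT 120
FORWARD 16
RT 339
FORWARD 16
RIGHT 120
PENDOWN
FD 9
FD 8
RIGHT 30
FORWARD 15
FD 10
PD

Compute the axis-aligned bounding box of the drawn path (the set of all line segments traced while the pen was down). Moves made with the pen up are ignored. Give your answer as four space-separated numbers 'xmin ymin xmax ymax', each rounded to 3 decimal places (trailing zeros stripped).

Answer: 0 -20.129 30.018 20.434

Derivation:
Executing turtle program step by step:
Start: pos=(0,0), heading=0, pen down
RT 90: heading 0 -> 270
LT 120: heading 270 -> 30
FD 16: (0,0) -> (13.856,8) [heading=30, draw]
RT 339: heading 30 -> 51
FD 16: (13.856,8) -> (23.926,20.434) [heading=51, draw]
RT 120: heading 51 -> 291
PD: pen down
FD 9: (23.926,20.434) -> (27.151,12.032) [heading=291, draw]
FD 8: (27.151,12.032) -> (30.018,4.563) [heading=291, draw]
RT 30: heading 291 -> 261
FD 15: (30.018,4.563) -> (27.671,-10.252) [heading=261, draw]
FD 10: (27.671,-10.252) -> (26.107,-20.129) [heading=261, draw]
PD: pen down
Final: pos=(26.107,-20.129), heading=261, 6 segment(s) drawn

Segment endpoints: x in {0, 13.856, 23.926, 26.107, 27.151, 27.671, 30.018}, y in {-20.129, -10.252, 0, 4.563, 8, 12.032, 20.434}
xmin=0, ymin=-20.129, xmax=30.018, ymax=20.434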